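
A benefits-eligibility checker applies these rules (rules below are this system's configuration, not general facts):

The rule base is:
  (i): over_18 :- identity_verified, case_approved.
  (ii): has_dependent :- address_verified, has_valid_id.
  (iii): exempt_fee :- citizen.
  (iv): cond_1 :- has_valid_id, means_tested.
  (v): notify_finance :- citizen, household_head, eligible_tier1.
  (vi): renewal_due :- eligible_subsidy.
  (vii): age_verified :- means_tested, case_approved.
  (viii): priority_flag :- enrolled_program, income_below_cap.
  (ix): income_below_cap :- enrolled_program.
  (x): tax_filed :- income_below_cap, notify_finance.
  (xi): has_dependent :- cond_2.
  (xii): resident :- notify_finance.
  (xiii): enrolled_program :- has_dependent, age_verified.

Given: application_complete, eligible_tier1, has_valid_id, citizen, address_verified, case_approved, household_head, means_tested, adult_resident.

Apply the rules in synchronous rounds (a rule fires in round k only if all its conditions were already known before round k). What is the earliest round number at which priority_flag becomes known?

Round 1: (ii) [has_dependent :- address_verified, has_valid_id.]; (iii) [exempt_fee :- citizen.]; (iv) [cond_1 :- has_valid_id, means_tested.]; (v) [notify_finance :- citizen, household_head, eligible_tier1.]; (vii) [age_verified :- means_tested, case_approved.]. Adds has_dependent, exempt_fee, cond_1, notify_finance, age_verified.
Round 2: (xii) [resident :- notify_finance.]; (xiii) [enrolled_program :- has_dependent, age_verified.]. Adds resident, enrolled_program.
Round 3: (ix) [income_below_cap :- enrolled_program.]. Adds income_below_cap.
Round 4: (viii) [priority_flag :- enrolled_program, income_below_cap.]; (x) [tax_filed :- income_below_cap, notify_finance.]. Adds priority_flag, tax_filed.
priority_flag first appears in round 4.

4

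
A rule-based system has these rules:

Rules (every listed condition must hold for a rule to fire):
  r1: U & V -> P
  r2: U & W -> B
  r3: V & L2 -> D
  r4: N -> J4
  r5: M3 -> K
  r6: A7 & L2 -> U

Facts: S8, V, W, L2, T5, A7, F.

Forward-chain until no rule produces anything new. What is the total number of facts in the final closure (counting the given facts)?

11

Round 1: r3 [V & L2 -> D]; r6 [A7 & L2 -> U]. Adds D, U.
Round 2: r1 [U & V -> P]; r2 [U & W -> B]. Adds P, B.
Closure: {A7, B, D, F, L2, P, S8, T5, U, V, W} — 11 facts.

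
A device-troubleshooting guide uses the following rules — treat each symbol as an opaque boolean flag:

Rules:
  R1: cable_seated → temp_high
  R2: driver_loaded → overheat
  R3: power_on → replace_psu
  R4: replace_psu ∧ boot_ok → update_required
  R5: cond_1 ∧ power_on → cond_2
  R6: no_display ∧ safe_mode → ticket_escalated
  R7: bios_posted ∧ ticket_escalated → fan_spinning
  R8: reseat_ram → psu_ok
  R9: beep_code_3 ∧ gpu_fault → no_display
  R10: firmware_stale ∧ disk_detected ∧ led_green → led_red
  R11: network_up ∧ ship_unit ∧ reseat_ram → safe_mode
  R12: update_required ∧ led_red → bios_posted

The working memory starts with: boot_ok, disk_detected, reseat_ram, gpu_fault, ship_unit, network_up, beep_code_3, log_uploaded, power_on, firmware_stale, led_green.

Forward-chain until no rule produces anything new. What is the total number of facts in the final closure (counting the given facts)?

20

Round 1: R3 [power_on → replace_psu]; R8 [reseat_ram → psu_ok]; R9 [beep_code_3 ∧ gpu_fault → no_display]; R10 [firmware_stale ∧ disk_detected ∧ led_green → led_red]; R11 [network_up ∧ ship_unit ∧ reseat_ram → safe_mode]. Adds replace_psu, psu_ok, no_display, led_red, safe_mode.
Round 2: R4 [replace_psu ∧ boot_ok → update_required]; R6 [no_display ∧ safe_mode → ticket_escalated]. Adds update_required, ticket_escalated.
Round 3: R12 [update_required ∧ led_red → bios_posted]. Adds bios_posted.
Round 4: R7 [bios_posted ∧ ticket_escalated → fan_spinning]. Adds fan_spinning.
Closure: {beep_code_3, bios_posted, boot_ok, disk_detected, fan_spinning, firmware_stale, gpu_fault, led_green, led_red, log_uploaded, network_up, no_display, power_on, psu_ok, replace_psu, reseat_ram, safe_mode, ship_unit, ticket_escalated, update_required} — 20 facts.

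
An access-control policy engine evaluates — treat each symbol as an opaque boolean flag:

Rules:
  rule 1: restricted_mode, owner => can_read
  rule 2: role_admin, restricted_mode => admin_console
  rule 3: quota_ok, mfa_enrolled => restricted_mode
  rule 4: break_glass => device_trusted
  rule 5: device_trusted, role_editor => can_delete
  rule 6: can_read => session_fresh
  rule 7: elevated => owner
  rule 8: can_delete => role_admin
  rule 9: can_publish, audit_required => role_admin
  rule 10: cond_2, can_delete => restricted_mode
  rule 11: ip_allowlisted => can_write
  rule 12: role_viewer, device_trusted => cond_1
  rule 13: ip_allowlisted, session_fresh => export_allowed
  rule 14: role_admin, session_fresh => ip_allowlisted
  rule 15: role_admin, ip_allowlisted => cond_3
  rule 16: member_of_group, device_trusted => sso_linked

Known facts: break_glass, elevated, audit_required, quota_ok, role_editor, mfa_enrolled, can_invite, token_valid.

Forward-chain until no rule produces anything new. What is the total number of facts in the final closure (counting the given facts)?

[1] rule 3 [quota_ok, mfa_enrolled => restricted_mode]; rule 4 [break_glass => device_trusted]; rule 7 [elevated => owner]. ⇒ new: restricted_mode, device_trusted, owner.
[2] rule 1 [restricted_mode, owner => can_read]; rule 5 [device_trusted, role_editor => can_delete]. ⇒ new: can_read, can_delete.
[3] rule 6 [can_read => session_fresh]; rule 8 [can_delete => role_admin]. ⇒ new: session_fresh, role_admin.
[4] rule 2 [role_admin, restricted_mode => admin_console]; rule 14 [role_admin, session_fresh => ip_allowlisted]. ⇒ new: admin_console, ip_allowlisted.
[5] rule 11 [ip_allowlisted => can_write]; rule 13 [ip_allowlisted, session_fresh => export_allowed]; rule 15 [role_admin, ip_allowlisted => cond_3]. ⇒ new: can_write, export_allowed, cond_3.
Closure: {admin_console, audit_required, break_glass, can_delete, can_invite, can_read, can_write, cond_3, device_trusted, elevated, export_allowed, ip_allowlisted, mfa_enrolled, owner, quota_ok, restricted_mode, role_admin, role_editor, session_fresh, token_valid} — 20 facts.

20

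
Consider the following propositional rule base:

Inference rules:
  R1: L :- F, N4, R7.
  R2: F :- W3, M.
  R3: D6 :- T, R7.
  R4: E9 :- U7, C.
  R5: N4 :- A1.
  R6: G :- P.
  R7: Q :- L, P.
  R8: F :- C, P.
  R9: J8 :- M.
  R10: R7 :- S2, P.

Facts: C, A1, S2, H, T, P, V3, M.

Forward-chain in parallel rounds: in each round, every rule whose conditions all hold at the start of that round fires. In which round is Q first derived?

Round 1 — R5, R6, R8, R9, R10, derive N4, G, F, J8, R7.
Round 2 — R1, R3, derive L, D6.
Round 3 — R7, derive Q.
Q first appears in round 3.

3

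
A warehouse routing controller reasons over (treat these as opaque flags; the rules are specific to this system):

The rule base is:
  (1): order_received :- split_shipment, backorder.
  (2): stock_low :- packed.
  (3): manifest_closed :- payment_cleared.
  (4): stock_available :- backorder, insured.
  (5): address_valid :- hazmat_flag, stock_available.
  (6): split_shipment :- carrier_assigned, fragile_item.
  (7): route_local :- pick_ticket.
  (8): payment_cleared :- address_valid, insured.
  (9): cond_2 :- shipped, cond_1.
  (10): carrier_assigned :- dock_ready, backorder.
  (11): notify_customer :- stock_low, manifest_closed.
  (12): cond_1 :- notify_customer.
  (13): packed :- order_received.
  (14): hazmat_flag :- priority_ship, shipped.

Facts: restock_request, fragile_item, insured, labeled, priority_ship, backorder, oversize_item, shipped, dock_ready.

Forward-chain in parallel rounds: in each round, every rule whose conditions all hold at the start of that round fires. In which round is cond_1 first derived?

7

Round 1 fires (4), (10), (14), giving stock_available, carrier_assigned, hazmat_flag.
Round 2 fires (5), (6), giving address_valid, split_shipment.
Round 3 fires (1), (8), giving order_received, payment_cleared.
Round 4 fires (3), (13), giving manifest_closed, packed.
Round 5 fires (2), giving stock_low.
Round 6 fires (11), giving notify_customer.
Round 7 fires (12), giving cond_1.
cond_1 first appears in round 7.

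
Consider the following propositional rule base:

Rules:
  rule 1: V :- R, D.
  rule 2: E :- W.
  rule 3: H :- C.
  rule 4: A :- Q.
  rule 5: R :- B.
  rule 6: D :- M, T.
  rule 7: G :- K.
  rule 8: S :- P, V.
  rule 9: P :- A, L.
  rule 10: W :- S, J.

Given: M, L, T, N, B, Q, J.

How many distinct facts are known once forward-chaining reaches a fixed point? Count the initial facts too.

15

Round 1 fires rule 4, rule 5, rule 6, giving A, R, D.
Round 2 fires rule 1, rule 9, giving V, P.
Round 3 fires rule 8, giving S.
Round 4 fires rule 10, giving W.
Round 5 fires rule 2, giving E.
Closure: {A, B, D, E, J, L, M, N, P, Q, R, S, T, V, W} — 15 facts.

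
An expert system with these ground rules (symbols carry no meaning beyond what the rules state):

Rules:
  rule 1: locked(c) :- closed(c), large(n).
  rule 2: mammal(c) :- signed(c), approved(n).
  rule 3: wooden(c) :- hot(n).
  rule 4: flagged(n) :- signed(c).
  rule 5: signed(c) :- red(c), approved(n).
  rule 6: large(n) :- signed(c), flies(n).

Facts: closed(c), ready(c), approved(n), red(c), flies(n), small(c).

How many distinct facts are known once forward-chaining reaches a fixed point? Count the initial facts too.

11

[1] rule 5 [signed(c) :- red(c), approved(n).]. ⇒ new: signed(c).
[2] rule 2 [mammal(c) :- signed(c), approved(n).]; rule 4 [flagged(n) :- signed(c).]; rule 6 [large(n) :- signed(c), flies(n).]. ⇒ new: mammal(c), flagged(n), large(n).
[3] rule 1 [locked(c) :- closed(c), large(n).]. ⇒ new: locked(c).
Closure: {approved(n), closed(c), flagged(n), flies(n), large(n), locked(c), mammal(c), ready(c), red(c), signed(c), small(c)} — 11 facts.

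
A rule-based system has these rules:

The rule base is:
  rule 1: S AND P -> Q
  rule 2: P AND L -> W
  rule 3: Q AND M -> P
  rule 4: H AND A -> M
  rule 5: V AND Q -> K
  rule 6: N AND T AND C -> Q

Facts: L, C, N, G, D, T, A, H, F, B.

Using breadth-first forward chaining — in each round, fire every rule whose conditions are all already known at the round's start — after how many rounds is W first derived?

[1] rule 4 [H AND A -> M]; rule 6 [N AND T AND C -> Q]. ⇒ new: M, Q.
[2] rule 3 [Q AND M -> P]. ⇒ new: P.
[3] rule 2 [P AND L -> W]. ⇒ new: W.
W first appears in round 3.

3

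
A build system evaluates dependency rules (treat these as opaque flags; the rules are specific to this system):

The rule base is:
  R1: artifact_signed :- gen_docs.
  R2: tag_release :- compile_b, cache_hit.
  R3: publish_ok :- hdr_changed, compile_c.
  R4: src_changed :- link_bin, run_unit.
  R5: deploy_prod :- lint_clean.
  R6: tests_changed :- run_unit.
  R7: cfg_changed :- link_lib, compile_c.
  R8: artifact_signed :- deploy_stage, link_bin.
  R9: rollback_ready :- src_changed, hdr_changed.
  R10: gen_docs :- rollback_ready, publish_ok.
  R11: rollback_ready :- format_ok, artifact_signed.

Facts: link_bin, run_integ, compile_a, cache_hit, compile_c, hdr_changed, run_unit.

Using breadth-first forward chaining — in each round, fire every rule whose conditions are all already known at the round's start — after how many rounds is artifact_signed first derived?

4

Round 1 fires R3, R4, R6, giving publish_ok, src_changed, tests_changed.
Round 2 fires R9, giving rollback_ready.
Round 3 fires R10, giving gen_docs.
Round 4 fires R1, giving artifact_signed.
artifact_signed first appears in round 4.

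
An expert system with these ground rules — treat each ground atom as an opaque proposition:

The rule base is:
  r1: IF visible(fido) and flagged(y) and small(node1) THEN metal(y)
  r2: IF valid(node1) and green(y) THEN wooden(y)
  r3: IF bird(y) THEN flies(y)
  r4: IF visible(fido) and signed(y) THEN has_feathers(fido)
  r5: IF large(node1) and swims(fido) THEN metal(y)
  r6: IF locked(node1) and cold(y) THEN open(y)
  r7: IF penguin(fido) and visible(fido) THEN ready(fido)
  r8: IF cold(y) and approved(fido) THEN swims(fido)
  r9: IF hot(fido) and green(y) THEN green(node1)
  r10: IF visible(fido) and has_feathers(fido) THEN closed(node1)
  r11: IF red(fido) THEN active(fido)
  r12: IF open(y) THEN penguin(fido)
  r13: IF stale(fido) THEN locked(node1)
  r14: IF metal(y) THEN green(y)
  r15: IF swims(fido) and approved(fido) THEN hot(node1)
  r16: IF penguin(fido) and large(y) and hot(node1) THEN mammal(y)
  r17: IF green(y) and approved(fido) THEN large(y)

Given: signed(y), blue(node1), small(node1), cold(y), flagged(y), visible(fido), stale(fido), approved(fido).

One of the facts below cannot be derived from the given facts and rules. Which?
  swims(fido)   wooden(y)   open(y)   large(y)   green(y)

Round 1: r1 [IF visible(fido) and flagged(y) and small(node1) THEN metal(y)]; r4 [IF visible(fido) and signed(y) THEN has_feathers(fido)]; r8 [IF cold(y) and approved(fido) THEN swims(fido)]; r13 [IF stale(fido) THEN locked(node1)]. New: metal(y), has_feathers(fido), swims(fido), locked(node1).
Round 2: r6 [IF locked(node1) and cold(y) THEN open(y)]; r10 [IF visible(fido) and has_feathers(fido) THEN closed(node1)]; r14 [IF metal(y) THEN green(y)]; r15 [IF swims(fido) and approved(fido) THEN hot(node1)]. New: open(y), closed(node1), green(y), hot(node1).
Round 3: r12 [IF open(y) THEN penguin(fido)]; r17 [IF green(y) and approved(fido) THEN large(y)]. New: penguin(fido), large(y).
Round 4: r7 [IF penguin(fido) and visible(fido) THEN ready(fido)]; r16 [IF penguin(fido) and large(y) and hot(node1) THEN mammal(y)]. New: ready(fido), mammal(y).
Derived: swims(fido) (round 1), green(y) (round 2), open(y) (round 2), large(y) (round 3). wooden(y) never appears in any round.

wooden(y)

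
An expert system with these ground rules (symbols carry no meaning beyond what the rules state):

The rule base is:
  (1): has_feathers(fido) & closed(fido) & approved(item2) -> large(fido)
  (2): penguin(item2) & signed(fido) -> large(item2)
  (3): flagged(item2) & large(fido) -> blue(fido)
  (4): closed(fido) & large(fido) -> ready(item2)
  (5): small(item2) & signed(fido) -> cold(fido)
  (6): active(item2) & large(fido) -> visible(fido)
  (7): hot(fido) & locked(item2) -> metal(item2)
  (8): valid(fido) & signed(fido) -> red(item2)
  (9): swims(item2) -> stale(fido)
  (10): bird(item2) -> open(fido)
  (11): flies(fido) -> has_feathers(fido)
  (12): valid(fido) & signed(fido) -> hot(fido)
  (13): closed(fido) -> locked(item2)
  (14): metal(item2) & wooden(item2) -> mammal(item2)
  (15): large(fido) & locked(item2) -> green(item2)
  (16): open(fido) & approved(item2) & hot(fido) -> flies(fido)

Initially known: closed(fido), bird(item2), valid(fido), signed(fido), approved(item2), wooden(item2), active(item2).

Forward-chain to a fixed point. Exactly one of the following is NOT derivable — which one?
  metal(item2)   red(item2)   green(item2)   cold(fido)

cold(fido)

[1] (8) [valid(fido) & signed(fido) -> red(item2)]; (10) [bird(item2) -> open(fido)]; (12) [valid(fido) & signed(fido) -> hot(fido)]; (13) [closed(fido) -> locked(item2)]. ⇒ new: red(item2), open(fido), hot(fido), locked(item2).
[2] (7) [hot(fido) & locked(item2) -> metal(item2)]; (16) [open(fido) & approved(item2) & hot(fido) -> flies(fido)]. ⇒ new: metal(item2), flies(fido).
[3] (11) [flies(fido) -> has_feathers(fido)]; (14) [metal(item2) & wooden(item2) -> mammal(item2)]. ⇒ new: has_feathers(fido), mammal(item2).
[4] (1) [has_feathers(fido) & closed(fido) & approved(item2) -> large(fido)]. ⇒ new: large(fido).
[5] (4) [closed(fido) & large(fido) -> ready(item2)]; (6) [active(item2) & large(fido) -> visible(fido)]; (15) [large(fido) & locked(item2) -> green(item2)]. ⇒ new: ready(item2), visible(fido), green(item2).
Derived: green(item2) (round 5), red(item2) (round 1), metal(item2) (round 2). cold(fido) never appears in any round.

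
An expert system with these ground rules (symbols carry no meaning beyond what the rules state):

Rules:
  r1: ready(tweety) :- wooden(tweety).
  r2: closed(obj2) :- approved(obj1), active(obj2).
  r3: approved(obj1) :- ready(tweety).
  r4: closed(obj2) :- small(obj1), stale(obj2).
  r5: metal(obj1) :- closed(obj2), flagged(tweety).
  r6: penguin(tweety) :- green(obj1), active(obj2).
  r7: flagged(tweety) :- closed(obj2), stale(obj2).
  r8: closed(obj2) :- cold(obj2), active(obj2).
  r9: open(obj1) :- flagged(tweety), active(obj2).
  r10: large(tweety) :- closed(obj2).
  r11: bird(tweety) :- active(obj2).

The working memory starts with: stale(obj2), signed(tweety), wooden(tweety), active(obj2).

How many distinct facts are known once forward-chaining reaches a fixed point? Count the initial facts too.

12

Round 1: r1 [ready(tweety) :- wooden(tweety).]; r11 [bird(tweety) :- active(obj2).]. New: ready(tweety), bird(tweety).
Round 2: r3 [approved(obj1) :- ready(tweety).]. New: approved(obj1).
Round 3: r2 [closed(obj2) :- approved(obj1), active(obj2).]. New: closed(obj2).
Round 4: r7 [flagged(tweety) :- closed(obj2), stale(obj2).]; r10 [large(tweety) :- closed(obj2).]. New: flagged(tweety), large(tweety).
Round 5: r5 [metal(obj1) :- closed(obj2), flagged(tweety).]; r9 [open(obj1) :- flagged(tweety), active(obj2).]. New: metal(obj1), open(obj1).
Closure: {active(obj2), approved(obj1), bird(tweety), closed(obj2), flagged(tweety), large(tweety), metal(obj1), open(obj1), ready(tweety), signed(tweety), stale(obj2), wooden(tweety)} — 12 facts.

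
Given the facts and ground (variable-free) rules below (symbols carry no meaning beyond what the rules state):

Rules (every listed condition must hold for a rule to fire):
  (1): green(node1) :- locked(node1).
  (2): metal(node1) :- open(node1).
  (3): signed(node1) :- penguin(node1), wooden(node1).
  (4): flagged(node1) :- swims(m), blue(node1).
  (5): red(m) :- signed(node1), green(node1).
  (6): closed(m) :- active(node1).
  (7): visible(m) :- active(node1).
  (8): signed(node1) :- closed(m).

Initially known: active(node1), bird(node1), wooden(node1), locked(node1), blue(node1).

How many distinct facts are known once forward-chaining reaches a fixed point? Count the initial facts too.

Round 1 — (1), (6), (7), derive green(node1), closed(m), visible(m).
Round 2 — (8), derive signed(node1).
Round 3 — (5), derive red(m).
Closure: {active(node1), bird(node1), blue(node1), closed(m), green(node1), locked(node1), red(m), signed(node1), visible(m), wooden(node1)} — 10 facts.

10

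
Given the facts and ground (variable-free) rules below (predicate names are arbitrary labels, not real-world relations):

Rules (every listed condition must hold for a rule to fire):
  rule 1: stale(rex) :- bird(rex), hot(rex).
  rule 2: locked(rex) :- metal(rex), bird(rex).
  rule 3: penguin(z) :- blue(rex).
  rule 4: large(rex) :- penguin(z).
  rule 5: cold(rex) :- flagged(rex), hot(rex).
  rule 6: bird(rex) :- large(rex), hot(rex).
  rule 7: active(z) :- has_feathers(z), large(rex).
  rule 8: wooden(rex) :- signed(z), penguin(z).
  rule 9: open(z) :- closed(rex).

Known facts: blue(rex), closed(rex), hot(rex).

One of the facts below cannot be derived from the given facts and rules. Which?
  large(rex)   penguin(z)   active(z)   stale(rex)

Round 1: rule 3 [penguin(z) :- blue(rex).]; rule 9 [open(z) :- closed(rex).]. New: penguin(z), open(z).
Round 2: rule 4 [large(rex) :- penguin(z).]. New: large(rex).
Round 3: rule 6 [bird(rex) :- large(rex), hot(rex).]. New: bird(rex).
Round 4: rule 1 [stale(rex) :- bird(rex), hot(rex).]. New: stale(rex).
Derived: penguin(z) (round 1), stale(rex) (round 4), large(rex) (round 2). active(z) never appears in any round.

active(z)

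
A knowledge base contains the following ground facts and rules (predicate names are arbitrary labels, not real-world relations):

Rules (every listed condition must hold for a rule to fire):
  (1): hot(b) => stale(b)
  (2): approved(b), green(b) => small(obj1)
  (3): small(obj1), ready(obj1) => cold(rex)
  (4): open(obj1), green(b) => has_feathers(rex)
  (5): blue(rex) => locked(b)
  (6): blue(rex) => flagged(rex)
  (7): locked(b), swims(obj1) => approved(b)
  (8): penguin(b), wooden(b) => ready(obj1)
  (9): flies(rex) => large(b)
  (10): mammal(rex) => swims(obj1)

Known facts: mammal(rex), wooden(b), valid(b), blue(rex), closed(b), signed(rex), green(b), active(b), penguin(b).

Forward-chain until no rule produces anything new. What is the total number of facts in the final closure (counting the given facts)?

16

[1] (5) [blue(rex) => locked(b)]; (6) [blue(rex) => flagged(rex)]; (8) [penguin(b), wooden(b) => ready(obj1)]; (10) [mammal(rex) => swims(obj1)]. ⇒ new: locked(b), flagged(rex), ready(obj1), swims(obj1).
[2] (7) [locked(b), swims(obj1) => approved(b)]. ⇒ new: approved(b).
[3] (2) [approved(b), green(b) => small(obj1)]. ⇒ new: small(obj1).
[4] (3) [small(obj1), ready(obj1) => cold(rex)]. ⇒ new: cold(rex).
Closure: {active(b), approved(b), blue(rex), closed(b), cold(rex), flagged(rex), green(b), locked(b), mammal(rex), penguin(b), ready(obj1), signed(rex), small(obj1), swims(obj1), valid(b), wooden(b)} — 16 facts.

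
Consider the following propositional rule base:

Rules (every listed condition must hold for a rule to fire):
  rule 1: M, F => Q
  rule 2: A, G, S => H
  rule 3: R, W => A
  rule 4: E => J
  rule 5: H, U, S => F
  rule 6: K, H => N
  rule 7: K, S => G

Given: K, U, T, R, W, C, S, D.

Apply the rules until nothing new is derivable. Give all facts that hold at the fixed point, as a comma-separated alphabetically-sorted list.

[1] rule 3 [R, W => A]; rule 7 [K, S => G]. ⇒ new: A, G.
[2] rule 2 [A, G, S => H]. ⇒ new: H.
[3] rule 5 [H, U, S => F]; rule 6 [K, H => N]. ⇒ new: F, N.

A, C, D, F, G, H, K, N, R, S, T, U, W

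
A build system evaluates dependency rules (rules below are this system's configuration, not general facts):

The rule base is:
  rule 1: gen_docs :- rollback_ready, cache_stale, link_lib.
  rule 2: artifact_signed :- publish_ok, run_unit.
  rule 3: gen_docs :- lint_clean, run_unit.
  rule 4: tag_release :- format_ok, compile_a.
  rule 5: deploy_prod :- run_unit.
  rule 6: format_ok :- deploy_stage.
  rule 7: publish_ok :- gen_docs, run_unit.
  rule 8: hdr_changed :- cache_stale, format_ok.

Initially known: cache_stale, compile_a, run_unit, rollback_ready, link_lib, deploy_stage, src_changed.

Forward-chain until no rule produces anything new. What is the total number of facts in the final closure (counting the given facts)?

14

[1] rule 1 [gen_docs :- rollback_ready, cache_stale, link_lib.]; rule 5 [deploy_prod :- run_unit.]; rule 6 [format_ok :- deploy_stage.]. ⇒ new: gen_docs, deploy_prod, format_ok.
[2] rule 4 [tag_release :- format_ok, compile_a.]; rule 7 [publish_ok :- gen_docs, run_unit.]; rule 8 [hdr_changed :- cache_stale, format_ok.]. ⇒ new: tag_release, publish_ok, hdr_changed.
[3] rule 2 [artifact_signed :- publish_ok, run_unit.]. ⇒ new: artifact_signed.
Closure: {artifact_signed, cache_stale, compile_a, deploy_prod, deploy_stage, format_ok, gen_docs, hdr_changed, link_lib, publish_ok, rollback_ready, run_unit, src_changed, tag_release} — 14 facts.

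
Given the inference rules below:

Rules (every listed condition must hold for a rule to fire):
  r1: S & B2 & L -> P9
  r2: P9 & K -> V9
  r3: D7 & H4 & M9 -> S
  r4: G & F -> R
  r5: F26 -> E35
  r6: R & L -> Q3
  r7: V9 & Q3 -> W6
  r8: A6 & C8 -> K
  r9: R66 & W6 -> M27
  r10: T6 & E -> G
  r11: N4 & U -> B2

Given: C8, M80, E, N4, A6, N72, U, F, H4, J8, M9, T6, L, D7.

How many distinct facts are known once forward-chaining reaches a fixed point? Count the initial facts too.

Round 1: r3 [D7 & H4 & M9 -> S]; r8 [A6 & C8 -> K]; r10 [T6 & E -> G]; r11 [N4 & U -> B2]. Adds S, K, G, B2.
Round 2: r1 [S & B2 & L -> P9]; r4 [G & F -> R]. Adds P9, R.
Round 3: r2 [P9 & K -> V9]; r6 [R & L -> Q3]. Adds V9, Q3.
Round 4: r7 [V9 & Q3 -> W6]. Adds W6.
Closure: {A6, B2, C8, D7, E, F, G, H4, J8, K, L, M80, M9, N4, N72, P9, Q3, R, S, T6, U, V9, W6} — 23 facts.

23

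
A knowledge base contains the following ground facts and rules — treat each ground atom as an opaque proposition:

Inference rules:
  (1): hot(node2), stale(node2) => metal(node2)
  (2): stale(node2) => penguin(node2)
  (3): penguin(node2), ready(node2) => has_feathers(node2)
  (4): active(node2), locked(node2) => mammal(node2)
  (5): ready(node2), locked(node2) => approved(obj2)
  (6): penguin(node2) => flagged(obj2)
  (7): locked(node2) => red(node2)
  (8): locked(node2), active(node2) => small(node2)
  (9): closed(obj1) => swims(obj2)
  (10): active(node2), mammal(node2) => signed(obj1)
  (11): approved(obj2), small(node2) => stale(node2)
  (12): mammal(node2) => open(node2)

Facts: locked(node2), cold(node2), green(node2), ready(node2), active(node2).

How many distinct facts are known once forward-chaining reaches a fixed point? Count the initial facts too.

15

Round 1 — (4), (5), (7), (8), derive mammal(node2), approved(obj2), red(node2), small(node2).
Round 2 — (10), (11), (12), derive signed(obj1), stale(node2), open(node2).
Round 3 — (2), derive penguin(node2).
Round 4 — (3), (6), derive has_feathers(node2), flagged(obj2).
Closure: {active(node2), approved(obj2), cold(node2), flagged(obj2), green(node2), has_feathers(node2), locked(node2), mammal(node2), open(node2), penguin(node2), ready(node2), red(node2), signed(obj1), small(node2), stale(node2)} — 15 facts.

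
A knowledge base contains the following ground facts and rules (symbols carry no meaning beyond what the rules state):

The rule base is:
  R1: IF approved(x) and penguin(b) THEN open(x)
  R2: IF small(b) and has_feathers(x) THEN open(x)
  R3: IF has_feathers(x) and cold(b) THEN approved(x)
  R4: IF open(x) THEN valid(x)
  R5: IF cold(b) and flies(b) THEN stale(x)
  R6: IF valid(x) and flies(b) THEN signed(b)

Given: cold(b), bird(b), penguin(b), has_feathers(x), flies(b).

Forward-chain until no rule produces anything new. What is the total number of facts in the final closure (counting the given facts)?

10

Round 1: R3 [IF has_feathers(x) and cold(b) THEN approved(x)]; R5 [IF cold(b) and flies(b) THEN stale(x)]. New: approved(x), stale(x).
Round 2: R1 [IF approved(x) and penguin(b) THEN open(x)]. New: open(x).
Round 3: R4 [IF open(x) THEN valid(x)]. New: valid(x).
Round 4: R6 [IF valid(x) and flies(b) THEN signed(b)]. New: signed(b).
Closure: {approved(x), bird(b), cold(b), flies(b), has_feathers(x), open(x), penguin(b), signed(b), stale(x), valid(x)} — 10 facts.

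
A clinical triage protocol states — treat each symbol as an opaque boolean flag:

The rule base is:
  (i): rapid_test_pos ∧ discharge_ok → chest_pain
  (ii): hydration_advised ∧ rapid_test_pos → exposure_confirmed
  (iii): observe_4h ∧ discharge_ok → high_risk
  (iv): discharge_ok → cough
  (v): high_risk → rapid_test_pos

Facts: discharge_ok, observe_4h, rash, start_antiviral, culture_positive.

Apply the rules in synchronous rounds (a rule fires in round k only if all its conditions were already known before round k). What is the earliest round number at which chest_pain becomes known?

3

Round 1: (iii) [observe_4h ∧ discharge_ok → high_risk]; (iv) [discharge_ok → cough]. Adds high_risk, cough.
Round 2: (v) [high_risk → rapid_test_pos]. Adds rapid_test_pos.
Round 3: (i) [rapid_test_pos ∧ discharge_ok → chest_pain]. Adds chest_pain.
chest_pain first appears in round 3.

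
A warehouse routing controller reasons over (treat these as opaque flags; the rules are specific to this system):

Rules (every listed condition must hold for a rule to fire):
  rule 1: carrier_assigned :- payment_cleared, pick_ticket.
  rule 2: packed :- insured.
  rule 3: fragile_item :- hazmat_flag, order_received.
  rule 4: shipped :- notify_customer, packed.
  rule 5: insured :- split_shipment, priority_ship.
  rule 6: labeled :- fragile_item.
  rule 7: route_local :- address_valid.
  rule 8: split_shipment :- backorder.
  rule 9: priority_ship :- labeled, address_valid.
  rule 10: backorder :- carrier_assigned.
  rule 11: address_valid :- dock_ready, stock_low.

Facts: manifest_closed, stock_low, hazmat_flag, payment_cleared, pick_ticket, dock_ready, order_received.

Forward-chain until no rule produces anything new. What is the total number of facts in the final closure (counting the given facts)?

Round 1: rule 1 [carrier_assigned :- payment_cleared, pick_ticket.]; rule 3 [fragile_item :- hazmat_flag, order_received.]; rule 11 [address_valid :- dock_ready, stock_low.]. New: carrier_assigned, fragile_item, address_valid.
Round 2: rule 6 [labeled :- fragile_item.]; rule 7 [route_local :- address_valid.]; rule 10 [backorder :- carrier_assigned.]. New: labeled, route_local, backorder.
Round 3: rule 8 [split_shipment :- backorder.]; rule 9 [priority_ship :- labeled, address_valid.]. New: split_shipment, priority_ship.
Round 4: rule 5 [insured :- split_shipment, priority_ship.]. New: insured.
Round 5: rule 2 [packed :- insured.]. New: packed.
Closure: {address_valid, backorder, carrier_assigned, dock_ready, fragile_item, hazmat_flag, insured, labeled, manifest_closed, order_received, packed, payment_cleared, pick_ticket, priority_ship, route_local, split_shipment, stock_low} — 17 facts.

17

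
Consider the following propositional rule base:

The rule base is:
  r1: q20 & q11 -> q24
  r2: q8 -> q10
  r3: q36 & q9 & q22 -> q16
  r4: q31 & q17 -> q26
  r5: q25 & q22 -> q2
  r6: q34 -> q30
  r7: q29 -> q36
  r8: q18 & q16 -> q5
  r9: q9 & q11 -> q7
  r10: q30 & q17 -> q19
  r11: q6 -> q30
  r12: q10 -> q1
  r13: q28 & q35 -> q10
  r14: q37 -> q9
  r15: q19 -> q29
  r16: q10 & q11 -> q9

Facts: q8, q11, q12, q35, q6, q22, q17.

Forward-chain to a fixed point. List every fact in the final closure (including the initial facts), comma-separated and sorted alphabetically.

q1, q10, q11, q12, q16, q17, q19, q22, q29, q30, q35, q36, q6, q7, q8, q9

[1] r2 [q8 -> q10]; r11 [q6 -> q30]. ⇒ new: q10, q30.
[2] r10 [q30 & q17 -> q19]; r12 [q10 -> q1]; r16 [q10 & q11 -> q9]. ⇒ new: q19, q1, q9.
[3] r9 [q9 & q11 -> q7]; r15 [q19 -> q29]. ⇒ new: q7, q29.
[4] r7 [q29 -> q36]. ⇒ new: q36.
[5] r3 [q36 & q9 & q22 -> q16]. ⇒ new: q16.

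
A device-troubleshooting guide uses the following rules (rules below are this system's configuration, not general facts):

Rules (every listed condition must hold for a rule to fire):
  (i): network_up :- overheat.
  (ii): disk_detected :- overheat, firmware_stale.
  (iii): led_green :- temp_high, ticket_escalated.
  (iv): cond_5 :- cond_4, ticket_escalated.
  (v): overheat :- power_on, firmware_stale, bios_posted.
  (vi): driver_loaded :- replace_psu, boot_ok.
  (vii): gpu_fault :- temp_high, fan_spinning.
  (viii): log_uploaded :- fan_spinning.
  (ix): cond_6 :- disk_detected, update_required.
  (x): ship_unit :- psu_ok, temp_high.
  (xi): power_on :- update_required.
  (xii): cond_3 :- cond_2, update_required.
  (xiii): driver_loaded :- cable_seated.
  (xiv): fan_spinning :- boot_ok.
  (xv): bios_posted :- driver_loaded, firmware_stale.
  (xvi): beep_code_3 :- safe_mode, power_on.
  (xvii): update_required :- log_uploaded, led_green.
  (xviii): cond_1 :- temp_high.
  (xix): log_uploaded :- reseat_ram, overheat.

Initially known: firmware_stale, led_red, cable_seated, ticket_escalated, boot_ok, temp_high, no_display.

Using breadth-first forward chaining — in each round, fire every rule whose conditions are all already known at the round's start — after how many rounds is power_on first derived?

Round 1: (iii) [led_green :- temp_high, ticket_escalated.]; (xiii) [driver_loaded :- cable_seated.]; (xiv) [fan_spinning :- boot_ok.]; (xviii) [cond_1 :- temp_high.]. Adds led_green, driver_loaded, fan_spinning, cond_1.
Round 2: (vii) [gpu_fault :- temp_high, fan_spinning.]; (viii) [log_uploaded :- fan_spinning.]; (xv) [bios_posted :- driver_loaded, firmware_stale.]. Adds gpu_fault, log_uploaded, bios_posted.
Round 3: (xvii) [update_required :- log_uploaded, led_green.]. Adds update_required.
Round 4: (xi) [power_on :- update_required.]. Adds power_on.
power_on first appears in round 4.

4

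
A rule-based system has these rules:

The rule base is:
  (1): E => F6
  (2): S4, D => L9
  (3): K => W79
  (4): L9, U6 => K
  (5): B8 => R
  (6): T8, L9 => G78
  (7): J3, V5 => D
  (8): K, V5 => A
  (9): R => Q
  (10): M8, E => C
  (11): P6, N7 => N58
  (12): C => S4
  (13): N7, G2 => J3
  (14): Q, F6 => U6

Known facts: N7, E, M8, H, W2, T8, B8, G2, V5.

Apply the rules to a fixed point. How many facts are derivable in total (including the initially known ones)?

22

Round 1: (1) [E => F6]; (5) [B8 => R]; (10) [M8, E => C]; (13) [N7, G2 => J3]. New: F6, R, C, J3.
Round 2: (7) [J3, V5 => D]; (9) [R => Q]; (12) [C => S4]. New: D, Q, S4.
Round 3: (2) [S4, D => L9]; (14) [Q, F6 => U6]. New: L9, U6.
Round 4: (4) [L9, U6 => K]; (6) [T8, L9 => G78]. New: K, G78.
Round 5: (3) [K => W79]; (8) [K, V5 => A]. New: W79, A.
Closure: {A, B8, C, D, E, F6, G2, G78, H, J3, K, L9, M8, N7, Q, R, S4, T8, U6, V5, W2, W79} — 22 facts.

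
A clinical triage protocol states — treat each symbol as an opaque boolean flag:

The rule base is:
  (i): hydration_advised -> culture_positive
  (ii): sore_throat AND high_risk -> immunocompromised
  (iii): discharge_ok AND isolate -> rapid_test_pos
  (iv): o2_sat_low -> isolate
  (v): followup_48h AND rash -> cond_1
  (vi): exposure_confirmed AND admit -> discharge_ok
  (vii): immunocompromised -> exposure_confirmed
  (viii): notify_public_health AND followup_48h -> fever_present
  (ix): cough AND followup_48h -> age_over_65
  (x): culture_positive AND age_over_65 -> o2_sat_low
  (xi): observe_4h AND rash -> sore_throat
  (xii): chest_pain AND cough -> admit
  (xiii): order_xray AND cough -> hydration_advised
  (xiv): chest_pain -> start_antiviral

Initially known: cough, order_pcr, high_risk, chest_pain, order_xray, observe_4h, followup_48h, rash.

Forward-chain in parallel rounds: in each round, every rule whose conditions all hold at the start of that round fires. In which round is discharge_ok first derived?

Round 1: (v) [followup_48h AND rash -> cond_1]; (ix) [cough AND followup_48h -> age_over_65]; (xi) [observe_4h AND rash -> sore_throat]; (xii) [chest_pain AND cough -> admit]; (xiii) [order_xray AND cough -> hydration_advised]; (xiv) [chest_pain -> start_antiviral]. Adds cond_1, age_over_65, sore_throat, admit, hydration_advised, start_antiviral.
Round 2: (i) [hydration_advised -> culture_positive]; (ii) [sore_throat AND high_risk -> immunocompromised]. Adds culture_positive, immunocompromised.
Round 3: (vii) [immunocompromised -> exposure_confirmed]; (x) [culture_positive AND age_over_65 -> o2_sat_low]. Adds exposure_confirmed, o2_sat_low.
Round 4: (iv) [o2_sat_low -> isolate]; (vi) [exposure_confirmed AND admit -> discharge_ok]. Adds isolate, discharge_ok.
discharge_ok first appears in round 4.

4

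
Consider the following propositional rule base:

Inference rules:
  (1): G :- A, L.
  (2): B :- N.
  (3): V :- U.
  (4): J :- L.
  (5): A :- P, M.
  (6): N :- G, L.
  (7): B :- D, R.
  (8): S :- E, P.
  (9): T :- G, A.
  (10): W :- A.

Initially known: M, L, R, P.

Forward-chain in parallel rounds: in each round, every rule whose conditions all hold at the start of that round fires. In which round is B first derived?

[1] (4) [J :- L.]; (5) [A :- P, M.]. ⇒ new: J, A.
[2] (1) [G :- A, L.]; (10) [W :- A.]. ⇒ new: G, W.
[3] (6) [N :- G, L.]; (9) [T :- G, A.]. ⇒ new: N, T.
[4] (2) [B :- N.]. ⇒ new: B.
B first appears in round 4.

4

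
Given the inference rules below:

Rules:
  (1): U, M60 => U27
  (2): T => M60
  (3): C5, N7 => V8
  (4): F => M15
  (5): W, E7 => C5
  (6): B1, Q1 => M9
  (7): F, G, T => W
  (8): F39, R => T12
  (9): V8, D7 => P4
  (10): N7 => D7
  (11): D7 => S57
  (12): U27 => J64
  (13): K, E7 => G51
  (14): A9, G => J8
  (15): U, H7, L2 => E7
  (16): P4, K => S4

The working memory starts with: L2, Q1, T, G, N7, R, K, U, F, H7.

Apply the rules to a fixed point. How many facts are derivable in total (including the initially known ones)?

23

Round 1 — (2), (4), (7), (10), (15), derive M60, M15, W, D7, E7.
Round 2 — (1), (5), (11), (13), derive U27, C5, S57, G51.
Round 3 — (3), (12), derive V8, J64.
Round 4 — (9), derive P4.
Round 5 — (16), derive S4.
Closure: {C5, D7, E7, F, G, G51, H7, J64, K, L2, M15, M60, N7, P4, Q1, R, S4, S57, T, U, U27, V8, W} — 23 facts.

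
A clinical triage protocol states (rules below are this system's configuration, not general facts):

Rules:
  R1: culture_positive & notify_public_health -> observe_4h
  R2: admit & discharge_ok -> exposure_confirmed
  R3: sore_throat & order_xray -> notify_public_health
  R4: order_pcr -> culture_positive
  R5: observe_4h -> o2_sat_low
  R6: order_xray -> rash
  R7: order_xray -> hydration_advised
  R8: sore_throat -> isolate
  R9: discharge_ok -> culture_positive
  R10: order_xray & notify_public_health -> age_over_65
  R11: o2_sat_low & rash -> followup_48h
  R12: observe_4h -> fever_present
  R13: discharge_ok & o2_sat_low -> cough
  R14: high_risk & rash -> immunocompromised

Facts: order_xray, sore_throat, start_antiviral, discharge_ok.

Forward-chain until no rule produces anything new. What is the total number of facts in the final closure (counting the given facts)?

15

Round 1 fires R3, R6, R7, R8, R9, giving notify_public_health, rash, hydration_advised, isolate, culture_positive.
Round 2 fires R1, R10, giving observe_4h, age_over_65.
Round 3 fires R5, R12, giving o2_sat_low, fever_present.
Round 4 fires R11, R13, giving followup_48h, cough.
Closure: {age_over_65, cough, culture_positive, discharge_ok, fever_present, followup_48h, hydration_advised, isolate, notify_public_health, o2_sat_low, observe_4h, order_xray, rash, sore_throat, start_antiviral} — 15 facts.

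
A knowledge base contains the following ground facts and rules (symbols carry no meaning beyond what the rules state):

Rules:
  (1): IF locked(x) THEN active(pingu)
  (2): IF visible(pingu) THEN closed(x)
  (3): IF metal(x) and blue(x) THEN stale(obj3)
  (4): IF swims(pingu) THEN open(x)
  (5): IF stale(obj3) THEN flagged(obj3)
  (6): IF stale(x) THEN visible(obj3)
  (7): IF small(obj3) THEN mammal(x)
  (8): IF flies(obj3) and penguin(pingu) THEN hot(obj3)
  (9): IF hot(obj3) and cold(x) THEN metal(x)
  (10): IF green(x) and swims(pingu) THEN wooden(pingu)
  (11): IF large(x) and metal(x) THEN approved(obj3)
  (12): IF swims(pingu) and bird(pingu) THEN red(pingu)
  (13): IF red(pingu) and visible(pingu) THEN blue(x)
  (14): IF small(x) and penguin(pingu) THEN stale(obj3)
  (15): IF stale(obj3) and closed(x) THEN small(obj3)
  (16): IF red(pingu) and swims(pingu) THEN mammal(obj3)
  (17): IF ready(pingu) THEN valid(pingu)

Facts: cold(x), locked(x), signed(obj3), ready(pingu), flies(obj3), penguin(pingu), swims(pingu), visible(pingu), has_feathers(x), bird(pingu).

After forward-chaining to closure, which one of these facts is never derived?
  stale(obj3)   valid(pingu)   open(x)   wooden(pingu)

wooden(pingu)

Round 1 — (1), (2), (4), (8), (12), (17), derive active(pingu), closed(x), open(x), hot(obj3), red(pingu), valid(pingu).
Round 2 — (9), (13), (16), derive metal(x), blue(x), mammal(obj3).
Round 3 — (3), derive stale(obj3).
Round 4 — (5), (15), derive flagged(obj3), small(obj3).
Round 5 — (7), derive mammal(x).
Derived: open(x) (round 1), valid(pingu) (round 1), stale(obj3) (round 3). wooden(pingu) never appears in any round.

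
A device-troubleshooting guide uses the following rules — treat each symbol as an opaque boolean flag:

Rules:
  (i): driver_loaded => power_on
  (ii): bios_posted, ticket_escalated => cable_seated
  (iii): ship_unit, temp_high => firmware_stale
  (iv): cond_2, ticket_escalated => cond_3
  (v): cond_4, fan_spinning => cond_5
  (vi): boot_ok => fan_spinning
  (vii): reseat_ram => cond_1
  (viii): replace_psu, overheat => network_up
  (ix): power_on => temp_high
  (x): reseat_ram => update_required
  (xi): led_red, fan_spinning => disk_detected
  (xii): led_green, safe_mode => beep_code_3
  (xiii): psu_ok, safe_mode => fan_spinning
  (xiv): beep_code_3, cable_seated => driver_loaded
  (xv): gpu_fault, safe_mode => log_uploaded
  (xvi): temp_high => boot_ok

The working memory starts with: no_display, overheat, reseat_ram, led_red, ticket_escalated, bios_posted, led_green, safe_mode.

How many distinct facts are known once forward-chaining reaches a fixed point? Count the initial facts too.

Round 1: (ii) [bios_posted, ticket_escalated => cable_seated]; (vii) [reseat_ram => cond_1]; (x) [reseat_ram => update_required]; (xii) [led_green, safe_mode => beep_code_3]. New: cable_seated, cond_1, update_required, beep_code_3.
Round 2: (xiv) [beep_code_3, cable_seated => driver_loaded]. New: driver_loaded.
Round 3: (i) [driver_loaded => power_on]. New: power_on.
Round 4: (ix) [power_on => temp_high]. New: temp_high.
Round 5: (xvi) [temp_high => boot_ok]. New: boot_ok.
Round 6: (vi) [boot_ok => fan_spinning]. New: fan_spinning.
Round 7: (xi) [led_red, fan_spinning => disk_detected]. New: disk_detected.
Closure: {beep_code_3, bios_posted, boot_ok, cable_seated, cond_1, disk_detected, driver_loaded, fan_spinning, led_green, led_red, no_display, overheat, power_on, reseat_ram, safe_mode, temp_high, ticket_escalated, update_required} — 18 facts.

18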